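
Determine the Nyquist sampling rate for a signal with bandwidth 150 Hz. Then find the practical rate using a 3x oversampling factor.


By Nyquist theorem, fs_min = 2 * fmax.
fs_min = 2 * 150 = 300 Hz
Practical rate = 3 * fs_min = 3 * 300 = 900 Hz

fs_min = 300 Hz, fs_practical = 900 Hz


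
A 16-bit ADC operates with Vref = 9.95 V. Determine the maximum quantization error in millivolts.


The maximum quantization error is +/- LSB/2.
LSB = Vref / 2^n = 9.95 / 65536 = 0.00015182 V
Max error = LSB / 2 = 0.00015182 / 2 = 7.591e-05 V
Max error = 0.0759 mV

0.0759 mV


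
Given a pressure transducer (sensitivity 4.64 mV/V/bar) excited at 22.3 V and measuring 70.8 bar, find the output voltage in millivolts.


Output = sensitivity * Vex * P.
Vout = 4.64 * 22.3 * 70.8
Vout = 103.472 * 70.8
Vout = 7325.82 mV

7325.82 mV


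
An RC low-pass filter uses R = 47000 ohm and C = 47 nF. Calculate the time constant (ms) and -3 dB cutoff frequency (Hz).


Time constant: tau = R * C.
tau = 47000 * 4.70e-08 = 0.002209 s
tau = 2.209 ms
Cutoff frequency: fc = 1 / (2*pi*R*C).
fc = 1 / (2*pi*0.002209) = 72.05 Hz

tau = 2.209 ms, fc = 72.05 Hz


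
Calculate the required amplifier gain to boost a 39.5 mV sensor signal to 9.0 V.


Gain = Vout / Vin (converting to same units).
G = 9.0 V / 39.5 mV
G = 9000.0 mV / 39.5 mV
G = 227.85

227.85


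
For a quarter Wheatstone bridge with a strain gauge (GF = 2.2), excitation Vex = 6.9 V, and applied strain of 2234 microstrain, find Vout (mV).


Quarter bridge output: Vout = (GF * epsilon * Vex) / 4.
Vout = (2.2 * 2234e-6 * 6.9) / 4
Vout = 0.03391212 / 4 V
Vout = 0.00847803 V = 8.478 mV

8.478 mV


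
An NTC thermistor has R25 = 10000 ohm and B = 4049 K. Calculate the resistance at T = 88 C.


NTC thermistor equation: Rt = R25 * exp(B * (1/T - 1/T25)).
T in Kelvin: 361.15 K, T25 = 298.15 K
1/T - 1/T25 = 1/361.15 - 1/298.15 = -0.00058508
B * (1/T - 1/T25) = 4049 * -0.00058508 = -2.369
Rt = 10000 * exp(-2.369) = 935.7 ohm

935.7 ohm


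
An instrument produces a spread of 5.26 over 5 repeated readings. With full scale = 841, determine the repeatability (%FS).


Repeatability = (spread / full scale) * 100%.
R = (5.26 / 841) * 100
R = 0.625 %FS

0.625 %FS


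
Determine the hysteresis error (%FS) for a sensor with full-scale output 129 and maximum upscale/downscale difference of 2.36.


Hysteresis = (max difference / full scale) * 100%.
H = (2.36 / 129) * 100
H = 1.829 %FS

1.829 %FS


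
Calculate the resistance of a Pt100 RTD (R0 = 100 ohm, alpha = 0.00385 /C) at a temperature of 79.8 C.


The RTD equation: Rt = R0 * (1 + alpha * T).
Rt = 100 * (1 + 0.00385 * 79.8)
Rt = 100 * (1 + 0.30723)
Rt = 100 * 1.30723
Rt = 130.723 ohm

130.723 ohm


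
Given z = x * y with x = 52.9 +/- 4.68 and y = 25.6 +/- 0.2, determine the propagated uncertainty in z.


For a product z = x*y, the relative uncertainty is:
uz/z = sqrt((ux/x)^2 + (uy/y)^2)
Relative uncertainties: ux/x = 4.68/52.9 = 0.088469
uy/y = 0.2/25.6 = 0.007812
z = 52.9 * 25.6 = 1354.2
uz = 1354.2 * sqrt(0.088469^2 + 0.007812^2) = 120.274

120.274


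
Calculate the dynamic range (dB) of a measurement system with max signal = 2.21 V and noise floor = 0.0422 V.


Dynamic range = 20 * log10(Vmax / Vnoise).
DR = 20 * log10(2.21 / 0.0422)
DR = 20 * log10(52.37)
DR = 34.38 dB

34.38 dB


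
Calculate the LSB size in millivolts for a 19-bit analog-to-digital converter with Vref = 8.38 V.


The resolution (LSB) of an ADC is Vref / 2^n.
LSB = 8.38 / 2^19
LSB = 8.38 / 524288
LSB = 1.598e-05 V = 0.01598358 mV

0.01598358 mV


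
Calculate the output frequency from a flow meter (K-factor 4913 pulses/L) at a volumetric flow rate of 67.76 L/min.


Frequency = K * Q / 60 (converting L/min to L/s).
f = 4913 * 67.76 / 60
f = 332904.88 / 60
f = 5548.41 Hz

5548.41 Hz


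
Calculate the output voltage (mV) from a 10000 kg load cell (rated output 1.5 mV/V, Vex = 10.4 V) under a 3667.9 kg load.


Vout = rated_output * Vex * (load / capacity).
Vout = 1.5 * 10.4 * (3667.9 / 10000)
Vout = 1.5 * 10.4 * 0.36679
Vout = 5.722 mV

5.722 mV


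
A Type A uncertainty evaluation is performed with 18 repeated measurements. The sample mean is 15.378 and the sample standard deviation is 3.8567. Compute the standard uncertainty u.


The standard uncertainty for Type A evaluation is u = s / sqrt(n).
u = 3.8567 / sqrt(18)
u = 3.8567 / 4.2426
u = 0.909

0.909


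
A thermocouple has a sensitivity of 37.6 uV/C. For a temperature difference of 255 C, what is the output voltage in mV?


The thermocouple output V = sensitivity * dT.
V = 37.6 uV/C * 255 C
V = 9588.0 uV
V = 9.588 mV

9.588 mV


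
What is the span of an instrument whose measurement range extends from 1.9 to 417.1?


Span = upper range - lower range.
Span = 417.1 - (1.9)
Span = 415.2

415.2


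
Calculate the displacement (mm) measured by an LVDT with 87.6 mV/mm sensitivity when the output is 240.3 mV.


Displacement = Vout / sensitivity.
d = 240.3 / 87.6
d = 2.743 mm

2.743 mm


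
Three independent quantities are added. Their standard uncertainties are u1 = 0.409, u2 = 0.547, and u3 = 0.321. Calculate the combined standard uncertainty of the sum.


For a sum of independent quantities, uc = sqrt(u1^2 + u2^2 + u3^2).
uc = sqrt(0.409^2 + 0.547^2 + 0.321^2)
uc = sqrt(0.167281 + 0.299209 + 0.103041)
uc = 0.7547

0.7547


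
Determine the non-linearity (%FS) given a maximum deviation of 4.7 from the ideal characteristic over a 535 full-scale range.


Linearity error = (max deviation / full scale) * 100%.
Linearity = (4.7 / 535) * 100
Linearity = 0.879 %FS

0.879 %FS


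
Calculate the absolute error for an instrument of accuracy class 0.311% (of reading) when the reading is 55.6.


Absolute error = (accuracy% / 100) * reading.
Error = (0.311 / 100) * 55.6
Error = 0.00311 * 55.6
Error = 0.1729

0.1729


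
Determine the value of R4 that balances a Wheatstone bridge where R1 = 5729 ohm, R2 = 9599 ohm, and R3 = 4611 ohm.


At balance: R1*R4 = R2*R3, so R4 = R2*R3/R1.
R4 = 9599 * 4611 / 5729
R4 = 44260989 / 5729
R4 = 7725.78 ohm

7725.78 ohm


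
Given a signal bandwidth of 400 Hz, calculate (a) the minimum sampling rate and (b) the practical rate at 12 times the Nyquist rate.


By Nyquist theorem, fs_min = 2 * fmax.
fs_min = 2 * 400 = 800 Hz
Practical rate = 12 * fs_min = 12 * 800 = 9600 Hz

fs_min = 800 Hz, fs_practical = 9600 Hz


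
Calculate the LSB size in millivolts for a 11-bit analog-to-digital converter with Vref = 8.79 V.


The resolution (LSB) of an ADC is Vref / 2^n.
LSB = 8.79 / 2^11
LSB = 8.79 / 2048
LSB = 0.00429199 V = 4.29199219 mV

4.29199219 mV


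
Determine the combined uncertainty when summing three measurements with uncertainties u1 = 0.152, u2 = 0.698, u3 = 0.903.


For a sum of independent quantities, uc = sqrt(u1^2 + u2^2 + u3^2).
uc = sqrt(0.152^2 + 0.698^2 + 0.903^2)
uc = sqrt(0.023104 + 0.487204 + 0.815409)
uc = 1.1514

1.1514


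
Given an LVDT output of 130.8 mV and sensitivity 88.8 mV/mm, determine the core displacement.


Displacement = Vout / sensitivity.
d = 130.8 / 88.8
d = 1.473 mm

1.473 mm


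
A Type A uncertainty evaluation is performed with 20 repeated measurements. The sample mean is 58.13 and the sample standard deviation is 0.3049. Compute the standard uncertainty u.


The standard uncertainty for Type A evaluation is u = s / sqrt(n).
u = 0.3049 / sqrt(20)
u = 0.3049 / 4.4721
u = 0.0682

0.0682


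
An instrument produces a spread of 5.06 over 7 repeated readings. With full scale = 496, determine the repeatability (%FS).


Repeatability = (spread / full scale) * 100%.
R = (5.06 / 496) * 100
R = 1.02 %FS

1.02 %FS


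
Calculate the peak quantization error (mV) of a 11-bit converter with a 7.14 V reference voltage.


The maximum quantization error is +/- LSB/2.
LSB = Vref / 2^n = 7.14 / 2048 = 0.00348633 V
Max error = LSB / 2 = 0.00348633 / 2 = 0.00174316 V
Max error = 1.7432 mV

1.7432 mV


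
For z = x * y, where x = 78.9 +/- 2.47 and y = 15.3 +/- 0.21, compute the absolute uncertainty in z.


For a product z = x*y, the relative uncertainty is:
uz/z = sqrt((ux/x)^2 + (uy/y)^2)
Relative uncertainties: ux/x = 2.47/78.9 = 0.031305
uy/y = 0.21/15.3 = 0.013725
z = 78.9 * 15.3 = 1207.2
uz = 1207.2 * sqrt(0.031305^2 + 0.013725^2) = 41.264

41.264


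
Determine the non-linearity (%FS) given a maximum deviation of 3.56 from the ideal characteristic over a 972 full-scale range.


Linearity error = (max deviation / full scale) * 100%.
Linearity = (3.56 / 972) * 100
Linearity = 0.366 %FS

0.366 %FS


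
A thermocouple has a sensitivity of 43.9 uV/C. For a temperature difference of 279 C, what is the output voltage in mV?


The thermocouple output V = sensitivity * dT.
V = 43.9 uV/C * 279 C
V = 12248.1 uV
V = 12.248 mV

12.248 mV


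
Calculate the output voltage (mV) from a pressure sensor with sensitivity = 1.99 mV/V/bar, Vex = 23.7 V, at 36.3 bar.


Output = sensitivity * Vex * P.
Vout = 1.99 * 23.7 * 36.3
Vout = 47.163 * 36.3
Vout = 1712.02 mV

1712.02 mV


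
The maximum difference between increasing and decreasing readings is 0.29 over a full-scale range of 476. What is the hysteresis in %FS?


Hysteresis = (max difference / full scale) * 100%.
H = (0.29 / 476) * 100
H = 0.061 %FS

0.061 %FS


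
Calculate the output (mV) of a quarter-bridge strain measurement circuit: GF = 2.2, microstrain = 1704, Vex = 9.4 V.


Quarter bridge output: Vout = (GF * epsilon * Vex) / 4.
Vout = (2.2 * 1704e-6 * 9.4) / 4
Vout = 0.03523872 / 4 V
Vout = 0.00880968 V = 8.8097 mV

8.8097 mV


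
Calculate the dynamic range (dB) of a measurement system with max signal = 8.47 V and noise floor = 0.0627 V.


Dynamic range = 20 * log10(Vmax / Vnoise).
DR = 20 * log10(8.47 / 0.0627)
DR = 20 * log10(135.09)
DR = 42.61 dB

42.61 dB


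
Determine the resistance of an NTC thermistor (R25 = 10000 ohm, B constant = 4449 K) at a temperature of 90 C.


NTC thermistor equation: Rt = R25 * exp(B * (1/T - 1/T25)).
T in Kelvin: 363.15 K, T25 = 298.15 K
1/T - 1/T25 = 1/363.15 - 1/298.15 = -0.00060033
B * (1/T - 1/T25) = 4449 * -0.00060033 = -2.6709
Rt = 10000 * exp(-2.6709) = 691.9 ohm

691.9 ohm


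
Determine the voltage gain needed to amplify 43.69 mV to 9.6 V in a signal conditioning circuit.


Gain = Vout / Vin (converting to same units).
G = 9.6 V / 43.69 mV
G = 9600.0 mV / 43.69 mV
G = 219.73

219.73


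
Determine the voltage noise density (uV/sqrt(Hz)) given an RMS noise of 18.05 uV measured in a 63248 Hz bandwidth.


Noise spectral density = Vrms / sqrt(BW).
NSD = 18.05 / sqrt(63248)
NSD = 18.05 / 251.4916
NSD = 0.0718 uV/sqrt(Hz)

0.0718 uV/sqrt(Hz)


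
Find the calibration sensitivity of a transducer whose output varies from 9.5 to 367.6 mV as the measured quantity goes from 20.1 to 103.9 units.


Sensitivity = (y2 - y1) / (x2 - x1).
S = (367.6 - 9.5) / (103.9 - 20.1)
S = 358.1 / 83.8
S = 4.2733 mV/unit

4.2733 mV/unit


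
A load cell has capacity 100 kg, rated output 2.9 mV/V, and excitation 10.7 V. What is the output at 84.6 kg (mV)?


Vout = rated_output * Vex * (load / capacity).
Vout = 2.9 * 10.7 * (84.6 / 100)
Vout = 2.9 * 10.7 * 0.846
Vout = 26.251 mV

26.251 mV


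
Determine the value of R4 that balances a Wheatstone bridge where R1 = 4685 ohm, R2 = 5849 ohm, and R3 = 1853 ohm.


At balance: R1*R4 = R2*R3, so R4 = R2*R3/R1.
R4 = 5849 * 1853 / 4685
R4 = 10838197 / 4685
R4 = 2313.38 ohm

2313.38 ohm


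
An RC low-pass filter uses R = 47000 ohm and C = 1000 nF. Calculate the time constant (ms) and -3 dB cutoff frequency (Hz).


Time constant: tau = R * C.
tau = 47000 * 1.00e-06 = 0.047 s
tau = 47.0 ms
Cutoff frequency: fc = 1 / (2*pi*R*C).
fc = 1 / (2*pi*0.047) = 3.39 Hz

tau = 47.0 ms, fc = 3.39 Hz


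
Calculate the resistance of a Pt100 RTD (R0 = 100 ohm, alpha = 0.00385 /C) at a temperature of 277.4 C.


The RTD equation: Rt = R0 * (1 + alpha * T).
Rt = 100 * (1 + 0.00385 * 277.4)
Rt = 100 * (1 + 1.06799)
Rt = 100 * 2.06799
Rt = 206.799 ohm

206.799 ohm


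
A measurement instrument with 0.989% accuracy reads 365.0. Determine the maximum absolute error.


Absolute error = (accuracy% / 100) * reading.
Error = (0.989 / 100) * 365.0
Error = 0.00989 * 365.0
Error = 3.6098

3.6098


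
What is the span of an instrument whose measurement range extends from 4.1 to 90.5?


Span = upper range - lower range.
Span = 90.5 - (4.1)
Span = 86.4

86.4


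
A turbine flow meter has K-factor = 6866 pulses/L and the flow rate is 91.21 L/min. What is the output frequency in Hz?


Frequency = K * Q / 60 (converting L/min to L/s).
f = 6866 * 91.21 / 60
f = 626247.86 / 60
f = 10437.46 Hz

10437.46 Hz


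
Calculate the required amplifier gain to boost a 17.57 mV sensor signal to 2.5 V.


Gain = Vout / Vin (converting to same units).
G = 2.5 V / 17.57 mV
G = 2500.0 mV / 17.57 mV
G = 142.29

142.29


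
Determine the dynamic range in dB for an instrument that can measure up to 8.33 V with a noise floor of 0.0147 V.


Dynamic range = 20 * log10(Vmax / Vnoise).
DR = 20 * log10(8.33 / 0.0147)
DR = 20 * log10(566.67)
DR = 55.07 dB

55.07 dB


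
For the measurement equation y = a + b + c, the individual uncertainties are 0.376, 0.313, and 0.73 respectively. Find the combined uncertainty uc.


For a sum of independent quantities, uc = sqrt(u1^2 + u2^2 + u3^2).
uc = sqrt(0.376^2 + 0.313^2 + 0.73^2)
uc = sqrt(0.141376 + 0.097969 + 0.5329)
uc = 0.8788

0.8788


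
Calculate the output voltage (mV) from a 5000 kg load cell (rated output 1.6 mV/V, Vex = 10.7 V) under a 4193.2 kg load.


Vout = rated_output * Vex * (load / capacity).
Vout = 1.6 * 10.7 * (4193.2 / 5000)
Vout = 1.6 * 10.7 * 0.83864
Vout = 14.358 mV

14.358 mV


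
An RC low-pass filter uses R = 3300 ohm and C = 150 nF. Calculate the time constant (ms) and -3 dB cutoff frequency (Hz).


Time constant: tau = R * C.
tau = 3300 * 1.50e-07 = 0.000495 s
tau = 0.495 ms
Cutoff frequency: fc = 1 / (2*pi*R*C).
fc = 1 / (2*pi*0.000495) = 321.53 Hz

tau = 0.495 ms, fc = 321.53 Hz


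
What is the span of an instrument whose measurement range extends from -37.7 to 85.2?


Span = upper range - lower range.
Span = 85.2 - (-37.7)
Span = 122.9

122.9


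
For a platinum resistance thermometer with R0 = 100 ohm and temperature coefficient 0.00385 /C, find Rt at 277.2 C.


The RTD equation: Rt = R0 * (1 + alpha * T).
Rt = 100 * (1 + 0.00385 * 277.2)
Rt = 100 * (1 + 1.06722)
Rt = 100 * 2.06722
Rt = 206.722 ohm

206.722 ohm


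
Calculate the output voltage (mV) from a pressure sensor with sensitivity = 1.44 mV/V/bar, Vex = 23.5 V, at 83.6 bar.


Output = sensitivity * Vex * P.
Vout = 1.44 * 23.5 * 83.6
Vout = 33.84 * 83.6
Vout = 2829.02 mV

2829.02 mV


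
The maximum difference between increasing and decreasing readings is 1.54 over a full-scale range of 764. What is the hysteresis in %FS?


Hysteresis = (max difference / full scale) * 100%.
H = (1.54 / 764) * 100
H = 0.202 %FS

0.202 %FS


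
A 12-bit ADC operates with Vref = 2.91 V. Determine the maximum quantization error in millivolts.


The maximum quantization error is +/- LSB/2.
LSB = Vref / 2^n = 2.91 / 4096 = 0.00071045 V
Max error = LSB / 2 = 0.00071045 / 2 = 0.00035522 V
Max error = 0.3552 mV

0.3552 mV


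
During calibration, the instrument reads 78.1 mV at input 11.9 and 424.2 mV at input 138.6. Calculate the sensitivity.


Sensitivity = (y2 - y1) / (x2 - x1).
S = (424.2 - 78.1) / (138.6 - 11.9)
S = 346.1 / 126.7
S = 2.7316 mV/unit

2.7316 mV/unit


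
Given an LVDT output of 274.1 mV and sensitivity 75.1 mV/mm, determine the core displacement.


Displacement = Vout / sensitivity.
d = 274.1 / 75.1
d = 3.65 mm

3.65 mm


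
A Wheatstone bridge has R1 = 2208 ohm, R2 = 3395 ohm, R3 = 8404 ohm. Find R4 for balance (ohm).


At balance: R1*R4 = R2*R3, so R4 = R2*R3/R1.
R4 = 3395 * 8404 / 2208
R4 = 28531580 / 2208
R4 = 12921.91 ohm

12921.91 ohm


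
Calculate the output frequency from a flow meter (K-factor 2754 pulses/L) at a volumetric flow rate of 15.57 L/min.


Frequency = K * Q / 60 (converting L/min to L/s).
f = 2754 * 15.57 / 60
f = 42879.78 / 60
f = 714.66 Hz

714.66 Hz


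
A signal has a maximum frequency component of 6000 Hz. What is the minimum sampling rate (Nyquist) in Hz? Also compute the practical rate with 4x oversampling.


By Nyquist theorem, fs_min = 2 * fmax.
fs_min = 2 * 6000 = 12000 Hz
Practical rate = 4 * fs_min = 4 * 12000 = 48000 Hz

fs_min = 12000 Hz, fs_practical = 48000 Hz


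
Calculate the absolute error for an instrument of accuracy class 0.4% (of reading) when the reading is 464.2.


Absolute error = (accuracy% / 100) * reading.
Error = (0.4 / 100) * 464.2
Error = 0.004 * 464.2
Error = 1.8568

1.8568


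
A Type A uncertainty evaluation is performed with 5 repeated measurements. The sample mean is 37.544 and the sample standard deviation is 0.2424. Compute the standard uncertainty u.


The standard uncertainty for Type A evaluation is u = s / sqrt(n).
u = 0.2424 / sqrt(5)
u = 0.2424 / 2.2361
u = 0.1084

0.1084


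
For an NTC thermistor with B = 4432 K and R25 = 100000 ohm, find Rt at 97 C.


NTC thermistor equation: Rt = R25 * exp(B * (1/T - 1/T25)).
T in Kelvin: 370.15 K, T25 = 298.15 K
1/T - 1/T25 = 1/370.15 - 1/298.15 = -0.00065241
B * (1/T - 1/T25) = 4432 * -0.00065241 = -2.8915
Rt = 100000 * exp(-2.8915) = 5549.4 ohm

5549.4 ohm


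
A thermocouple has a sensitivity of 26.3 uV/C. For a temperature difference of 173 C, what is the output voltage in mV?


The thermocouple output V = sensitivity * dT.
V = 26.3 uV/C * 173 C
V = 4549.9 uV
V = 4.55 mV

4.55 mV


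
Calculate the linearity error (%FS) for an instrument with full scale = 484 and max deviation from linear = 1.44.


Linearity error = (max deviation / full scale) * 100%.
Linearity = (1.44 / 484) * 100
Linearity = 0.298 %FS

0.298 %FS


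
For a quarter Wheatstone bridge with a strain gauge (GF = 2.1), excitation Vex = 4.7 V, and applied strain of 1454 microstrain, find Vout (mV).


Quarter bridge output: Vout = (GF * epsilon * Vex) / 4.
Vout = (2.1 * 1454e-6 * 4.7) / 4
Vout = 0.01435098 / 4 V
Vout = 0.00358775 V = 3.5877 mV

3.5877 mV


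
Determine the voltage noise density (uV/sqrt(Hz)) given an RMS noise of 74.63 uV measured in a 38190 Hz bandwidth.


Noise spectral density = Vrms / sqrt(BW).
NSD = 74.63 / sqrt(38190)
NSD = 74.63 / 195.4226
NSD = 0.3819 uV/sqrt(Hz)

0.3819 uV/sqrt(Hz)


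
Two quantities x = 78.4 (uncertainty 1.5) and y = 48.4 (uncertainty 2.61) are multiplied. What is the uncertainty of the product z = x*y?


For a product z = x*y, the relative uncertainty is:
uz/z = sqrt((ux/x)^2 + (uy/y)^2)
Relative uncertainties: ux/x = 1.5/78.4 = 0.019133
uy/y = 2.61/48.4 = 0.053926
z = 78.4 * 48.4 = 3794.6
uz = 3794.6 * sqrt(0.019133^2 + 0.053926^2) = 217.121

217.121


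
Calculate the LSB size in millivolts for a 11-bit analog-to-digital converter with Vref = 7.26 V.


The resolution (LSB) of an ADC is Vref / 2^n.
LSB = 7.26 / 2^11
LSB = 7.26 / 2048
LSB = 0.00354492 V = 3.54492188 mV

3.54492188 mV


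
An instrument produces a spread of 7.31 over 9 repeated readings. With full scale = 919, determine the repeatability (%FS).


Repeatability = (spread / full scale) * 100%.
R = (7.31 / 919) * 100
R = 0.795 %FS

0.795 %FS


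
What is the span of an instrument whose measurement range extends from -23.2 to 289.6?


Span = upper range - lower range.
Span = 289.6 - (-23.2)
Span = 312.8

312.8


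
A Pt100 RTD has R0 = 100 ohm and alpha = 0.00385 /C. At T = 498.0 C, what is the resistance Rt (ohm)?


The RTD equation: Rt = R0 * (1 + alpha * T).
Rt = 100 * (1 + 0.00385 * 498.0)
Rt = 100 * (1 + 1.9173)
Rt = 100 * 2.9173
Rt = 291.73 ohm

291.73 ohm


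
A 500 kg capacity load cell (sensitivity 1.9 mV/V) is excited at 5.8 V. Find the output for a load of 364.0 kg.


Vout = rated_output * Vex * (load / capacity).
Vout = 1.9 * 5.8 * (364.0 / 500)
Vout = 1.9 * 5.8 * 0.728
Vout = 8.023 mV

8.023 mV


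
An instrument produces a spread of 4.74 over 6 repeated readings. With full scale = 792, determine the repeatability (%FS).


Repeatability = (spread / full scale) * 100%.
R = (4.74 / 792) * 100
R = 0.598 %FS

0.598 %FS


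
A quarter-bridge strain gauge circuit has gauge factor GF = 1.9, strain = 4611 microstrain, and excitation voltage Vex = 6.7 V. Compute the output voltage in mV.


Quarter bridge output: Vout = (GF * epsilon * Vex) / 4.
Vout = (1.9 * 4611e-6 * 6.7) / 4
Vout = 0.05869803 / 4 V
Vout = 0.01467451 V = 14.6745 mV

14.6745 mV


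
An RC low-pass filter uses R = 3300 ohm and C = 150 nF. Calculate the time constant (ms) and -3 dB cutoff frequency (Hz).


Time constant: tau = R * C.
tau = 3300 * 1.50e-07 = 0.000495 s
tau = 0.495 ms
Cutoff frequency: fc = 1 / (2*pi*R*C).
fc = 1 / (2*pi*0.000495) = 321.53 Hz

tau = 0.495 ms, fc = 321.53 Hz


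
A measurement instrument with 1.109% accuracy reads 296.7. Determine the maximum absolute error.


Absolute error = (accuracy% / 100) * reading.
Error = (1.109 / 100) * 296.7
Error = 0.01109 * 296.7
Error = 3.2904

3.2904


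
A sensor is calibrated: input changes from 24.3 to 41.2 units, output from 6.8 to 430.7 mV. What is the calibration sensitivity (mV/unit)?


Sensitivity = (y2 - y1) / (x2 - x1).
S = (430.7 - 6.8) / (41.2 - 24.3)
S = 423.9 / 16.9
S = 25.0828 mV/unit

25.0828 mV/unit


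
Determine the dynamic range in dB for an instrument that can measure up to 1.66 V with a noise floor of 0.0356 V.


Dynamic range = 20 * log10(Vmax / Vnoise).
DR = 20 * log10(1.66 / 0.0356)
DR = 20 * log10(46.63)
DR = 33.37 dB

33.37 dB


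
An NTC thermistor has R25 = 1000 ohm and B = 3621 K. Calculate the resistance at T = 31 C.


NTC thermistor equation: Rt = R25 * exp(B * (1/T - 1/T25)).
T in Kelvin: 304.15 K, T25 = 298.15 K
1/T - 1/T25 = 1/304.15 - 1/298.15 = -6.617e-05
B * (1/T - 1/T25) = 3621 * -6.617e-05 = -0.2396
Rt = 1000 * exp(-0.2396) = 787.0 ohm

787.0 ohm


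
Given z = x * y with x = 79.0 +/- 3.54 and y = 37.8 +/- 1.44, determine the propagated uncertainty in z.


For a product z = x*y, the relative uncertainty is:
uz/z = sqrt((ux/x)^2 + (uy/y)^2)
Relative uncertainties: ux/x = 3.54/79.0 = 0.04481
uy/y = 1.44/37.8 = 0.038095
z = 79.0 * 37.8 = 2986.2
uz = 2986.2 * sqrt(0.04481^2 + 0.038095^2) = 175.633

175.633


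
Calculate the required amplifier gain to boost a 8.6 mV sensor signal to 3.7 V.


Gain = Vout / Vin (converting to same units).
G = 3.7 V / 8.6 mV
G = 3700.0 mV / 8.6 mV
G = 430.23

430.23


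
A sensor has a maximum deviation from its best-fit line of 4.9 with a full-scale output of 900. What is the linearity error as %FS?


Linearity error = (max deviation / full scale) * 100%.
Linearity = (4.9 / 900) * 100
Linearity = 0.544 %FS

0.544 %FS


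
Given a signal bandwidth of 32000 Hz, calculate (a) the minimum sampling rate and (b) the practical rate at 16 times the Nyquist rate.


By Nyquist theorem, fs_min = 2 * fmax.
fs_min = 2 * 32000 = 64000 Hz
Practical rate = 16 * fs_min = 16 * 64000 = 1024000 Hz

fs_min = 64000 Hz, fs_practical = 1024000 Hz


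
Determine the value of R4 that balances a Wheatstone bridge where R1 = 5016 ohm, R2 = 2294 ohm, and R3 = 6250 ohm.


At balance: R1*R4 = R2*R3, so R4 = R2*R3/R1.
R4 = 2294 * 6250 / 5016
R4 = 14337500 / 5016
R4 = 2858.35 ohm

2858.35 ohm


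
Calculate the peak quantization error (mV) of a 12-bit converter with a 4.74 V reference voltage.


The maximum quantization error is +/- LSB/2.
LSB = Vref / 2^n = 4.74 / 4096 = 0.00115723 V
Max error = LSB / 2 = 0.00115723 / 2 = 0.00057861 V
Max error = 0.5786 mV

0.5786 mV


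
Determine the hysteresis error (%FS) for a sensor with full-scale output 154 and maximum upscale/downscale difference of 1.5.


Hysteresis = (max difference / full scale) * 100%.
H = (1.5 / 154) * 100
H = 0.974 %FS

0.974 %FS


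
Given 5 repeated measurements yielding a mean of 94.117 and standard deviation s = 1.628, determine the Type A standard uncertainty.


The standard uncertainty for Type A evaluation is u = s / sqrt(n).
u = 1.628 / sqrt(5)
u = 1.628 / 2.2361
u = 0.7281

0.7281


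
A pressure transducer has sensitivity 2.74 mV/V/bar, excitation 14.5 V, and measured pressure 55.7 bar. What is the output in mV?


Output = sensitivity * Vex * P.
Vout = 2.74 * 14.5 * 55.7
Vout = 39.73 * 55.7
Vout = 2212.96 mV

2212.96 mV


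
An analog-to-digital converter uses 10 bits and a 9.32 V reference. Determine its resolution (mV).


The resolution (LSB) of an ADC is Vref / 2^n.
LSB = 9.32 / 2^10
LSB = 9.32 / 1024
LSB = 0.00910156 V = 9.1015625 mV

9.1015625 mV


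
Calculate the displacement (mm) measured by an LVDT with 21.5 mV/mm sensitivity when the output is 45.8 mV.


Displacement = Vout / sensitivity.
d = 45.8 / 21.5
d = 2.13 mm

2.13 mm


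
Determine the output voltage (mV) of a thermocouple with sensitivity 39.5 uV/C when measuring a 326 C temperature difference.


The thermocouple output V = sensitivity * dT.
V = 39.5 uV/C * 326 C
V = 12877.0 uV
V = 12.877 mV

12.877 mV


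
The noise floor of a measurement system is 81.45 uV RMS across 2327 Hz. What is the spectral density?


Noise spectral density = Vrms / sqrt(BW).
NSD = 81.45 / sqrt(2327)
NSD = 81.45 / 48.239
NSD = 1.6885 uV/sqrt(Hz)

1.6885 uV/sqrt(Hz)


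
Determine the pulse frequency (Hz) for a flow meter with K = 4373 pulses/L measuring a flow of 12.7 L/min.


Frequency = K * Q / 60 (converting L/min to L/s).
f = 4373 * 12.7 / 60
f = 55537.1 / 60
f = 925.62 Hz

925.62 Hz


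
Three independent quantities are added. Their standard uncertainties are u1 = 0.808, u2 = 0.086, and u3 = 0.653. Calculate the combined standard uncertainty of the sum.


For a sum of independent quantities, uc = sqrt(u1^2 + u2^2 + u3^2).
uc = sqrt(0.808^2 + 0.086^2 + 0.653^2)
uc = sqrt(0.652864 + 0.007396 + 0.426409)
uc = 1.0424

1.0424


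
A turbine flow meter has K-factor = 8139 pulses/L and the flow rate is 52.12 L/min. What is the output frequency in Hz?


Frequency = K * Q / 60 (converting L/min to L/s).
f = 8139 * 52.12 / 60
f = 424204.68 / 60
f = 7070.08 Hz

7070.08 Hz


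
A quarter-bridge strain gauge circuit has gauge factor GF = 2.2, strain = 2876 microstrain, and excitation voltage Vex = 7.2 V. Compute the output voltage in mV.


Quarter bridge output: Vout = (GF * epsilon * Vex) / 4.
Vout = (2.2 * 2876e-6 * 7.2) / 4
Vout = 0.04555584 / 4 V
Vout = 0.01138896 V = 11.389 mV

11.389 mV


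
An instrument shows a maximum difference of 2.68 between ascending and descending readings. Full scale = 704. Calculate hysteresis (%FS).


Hysteresis = (max difference / full scale) * 100%.
H = (2.68 / 704) * 100
H = 0.381 %FS

0.381 %FS


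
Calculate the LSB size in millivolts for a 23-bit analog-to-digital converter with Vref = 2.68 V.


The resolution (LSB) of an ADC is Vref / 2^n.
LSB = 2.68 / 2^23
LSB = 2.68 / 8388608
LSB = 3.2e-07 V = 0.00031948 mV

0.00031948 mV


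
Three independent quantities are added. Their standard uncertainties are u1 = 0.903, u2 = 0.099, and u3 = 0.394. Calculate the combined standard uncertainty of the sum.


For a sum of independent quantities, uc = sqrt(u1^2 + u2^2 + u3^2).
uc = sqrt(0.903^2 + 0.099^2 + 0.394^2)
uc = sqrt(0.815409 + 0.009801 + 0.155236)
uc = 0.9902

0.9902


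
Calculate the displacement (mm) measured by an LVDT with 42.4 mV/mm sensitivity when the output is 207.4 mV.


Displacement = Vout / sensitivity.
d = 207.4 / 42.4
d = 4.892 mm

4.892 mm


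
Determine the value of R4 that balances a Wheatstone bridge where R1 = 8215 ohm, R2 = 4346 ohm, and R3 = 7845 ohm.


At balance: R1*R4 = R2*R3, so R4 = R2*R3/R1.
R4 = 4346 * 7845 / 8215
R4 = 34094370 / 8215
R4 = 4150.26 ohm

4150.26 ohm


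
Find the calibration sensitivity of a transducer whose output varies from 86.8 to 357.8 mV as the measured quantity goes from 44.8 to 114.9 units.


Sensitivity = (y2 - y1) / (x2 - x1).
S = (357.8 - 86.8) / (114.9 - 44.8)
S = 271.0 / 70.1
S = 3.8659 mV/unit

3.8659 mV/unit


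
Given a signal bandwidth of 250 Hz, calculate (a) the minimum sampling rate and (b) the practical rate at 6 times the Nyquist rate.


By Nyquist theorem, fs_min = 2 * fmax.
fs_min = 2 * 250 = 500 Hz
Practical rate = 6 * fs_min = 6 * 500 = 3000 Hz

fs_min = 500 Hz, fs_practical = 3000 Hz


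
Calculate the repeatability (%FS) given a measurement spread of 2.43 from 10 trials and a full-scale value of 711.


Repeatability = (spread / full scale) * 100%.
R = (2.43 / 711) * 100
R = 0.342 %FS

0.342 %FS


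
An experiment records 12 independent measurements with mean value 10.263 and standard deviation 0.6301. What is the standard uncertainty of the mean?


The standard uncertainty for Type A evaluation is u = s / sqrt(n).
u = 0.6301 / sqrt(12)
u = 0.6301 / 3.4641
u = 0.1819

0.1819


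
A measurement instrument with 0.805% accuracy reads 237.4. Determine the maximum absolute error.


Absolute error = (accuracy% / 100) * reading.
Error = (0.805 / 100) * 237.4
Error = 0.00805 * 237.4
Error = 1.9111

1.9111


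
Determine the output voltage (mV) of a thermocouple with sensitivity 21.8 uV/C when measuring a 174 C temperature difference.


The thermocouple output V = sensitivity * dT.
V = 21.8 uV/C * 174 C
V = 3793.2 uV
V = 3.793 mV

3.793 mV


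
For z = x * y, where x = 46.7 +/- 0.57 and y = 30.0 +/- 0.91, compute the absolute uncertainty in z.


For a product z = x*y, the relative uncertainty is:
uz/z = sqrt((ux/x)^2 + (uy/y)^2)
Relative uncertainties: ux/x = 0.57/46.7 = 0.012206
uy/y = 0.91/30.0 = 0.030333
z = 46.7 * 30.0 = 1401.0
uz = 1401.0 * sqrt(0.012206^2 + 0.030333^2) = 45.808

45.808


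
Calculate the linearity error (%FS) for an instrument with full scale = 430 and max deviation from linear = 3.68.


Linearity error = (max deviation / full scale) * 100%.
Linearity = (3.68 / 430) * 100
Linearity = 0.856 %FS

0.856 %FS


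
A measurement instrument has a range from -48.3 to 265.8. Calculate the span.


Span = upper range - lower range.
Span = 265.8 - (-48.3)
Span = 314.1

314.1


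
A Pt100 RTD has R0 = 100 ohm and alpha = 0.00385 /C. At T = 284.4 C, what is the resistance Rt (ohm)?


The RTD equation: Rt = R0 * (1 + alpha * T).
Rt = 100 * (1 + 0.00385 * 284.4)
Rt = 100 * (1 + 1.09494)
Rt = 100 * 2.09494
Rt = 209.494 ohm

209.494 ohm


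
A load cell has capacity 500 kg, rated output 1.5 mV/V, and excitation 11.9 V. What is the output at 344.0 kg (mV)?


Vout = rated_output * Vex * (load / capacity).
Vout = 1.5 * 11.9 * (344.0 / 500)
Vout = 1.5 * 11.9 * 0.688
Vout = 12.281 mV

12.281 mV


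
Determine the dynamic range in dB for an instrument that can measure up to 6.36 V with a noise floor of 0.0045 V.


Dynamic range = 20 * log10(Vmax / Vnoise).
DR = 20 * log10(6.36 / 0.0045)
DR = 20 * log10(1413.33)
DR = 63.0 dB

63.0 dB


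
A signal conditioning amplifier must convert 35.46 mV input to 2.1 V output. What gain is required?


Gain = Vout / Vin (converting to same units).
G = 2.1 V / 35.46 mV
G = 2100.0 mV / 35.46 mV
G = 59.22

59.22


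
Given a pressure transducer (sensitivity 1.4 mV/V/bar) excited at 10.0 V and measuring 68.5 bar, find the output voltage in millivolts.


Output = sensitivity * Vex * P.
Vout = 1.4 * 10.0 * 68.5
Vout = 14.0 * 68.5
Vout = 959.0 mV

959.0 mV


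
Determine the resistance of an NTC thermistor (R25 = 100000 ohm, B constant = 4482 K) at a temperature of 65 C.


NTC thermistor equation: Rt = R25 * exp(B * (1/T - 1/T25)).
T in Kelvin: 338.15 K, T25 = 298.15 K
1/T - 1/T25 = 1/338.15 - 1/298.15 = -0.00039675
B * (1/T - 1/T25) = 4482 * -0.00039675 = -1.7782
Rt = 100000 * exp(-1.7782) = 16893.7 ohm

16893.7 ohm


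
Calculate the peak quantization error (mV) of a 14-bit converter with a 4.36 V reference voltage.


The maximum quantization error is +/- LSB/2.
LSB = Vref / 2^n = 4.36 / 16384 = 0.00026611 V
Max error = LSB / 2 = 0.00026611 / 2 = 0.00013306 V
Max error = 0.1331 mV

0.1331 mV


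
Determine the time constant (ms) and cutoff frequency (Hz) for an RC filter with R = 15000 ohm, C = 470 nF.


Time constant: tau = R * C.
tau = 15000 * 4.70e-07 = 0.00705 s
tau = 7.05 ms
Cutoff frequency: fc = 1 / (2*pi*R*C).
fc = 1 / (2*pi*0.00705) = 22.58 Hz

tau = 7.05 ms, fc = 22.58 Hz


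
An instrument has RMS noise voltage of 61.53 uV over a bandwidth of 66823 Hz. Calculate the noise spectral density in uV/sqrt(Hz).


Noise spectral density = Vrms / sqrt(BW).
NSD = 61.53 / sqrt(66823)
NSD = 61.53 / 258.5015
NSD = 0.238 uV/sqrt(Hz)

0.238 uV/sqrt(Hz)


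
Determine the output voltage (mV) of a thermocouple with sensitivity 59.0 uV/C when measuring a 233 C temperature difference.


The thermocouple output V = sensitivity * dT.
V = 59.0 uV/C * 233 C
V = 13747.0 uV
V = 13.747 mV

13.747 mV


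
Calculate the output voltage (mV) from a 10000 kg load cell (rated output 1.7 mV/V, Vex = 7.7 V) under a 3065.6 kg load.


Vout = rated_output * Vex * (load / capacity).
Vout = 1.7 * 7.7 * (3065.6 / 10000)
Vout = 1.7 * 7.7 * 0.30656
Vout = 4.013 mV

4.013 mV


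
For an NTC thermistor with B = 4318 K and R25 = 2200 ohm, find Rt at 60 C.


NTC thermistor equation: Rt = R25 * exp(B * (1/T - 1/T25)).
T in Kelvin: 333.15 K, T25 = 298.15 K
1/T - 1/T25 = 1/333.15 - 1/298.15 = -0.00035237
B * (1/T - 1/T25) = 4318 * -0.00035237 = -1.5215
Rt = 2200 * exp(-1.5215) = 480.4 ohm

480.4 ohm


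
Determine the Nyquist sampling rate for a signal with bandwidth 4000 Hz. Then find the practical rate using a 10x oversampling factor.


By Nyquist theorem, fs_min = 2 * fmax.
fs_min = 2 * 4000 = 8000 Hz
Practical rate = 10 * fs_min = 10 * 8000 = 80000 Hz

fs_min = 8000 Hz, fs_practical = 80000 Hz


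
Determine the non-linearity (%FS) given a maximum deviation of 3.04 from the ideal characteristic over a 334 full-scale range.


Linearity error = (max deviation / full scale) * 100%.
Linearity = (3.04 / 334) * 100
Linearity = 0.91 %FS

0.91 %FS


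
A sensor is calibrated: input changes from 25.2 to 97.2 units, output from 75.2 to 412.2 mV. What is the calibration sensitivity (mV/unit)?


Sensitivity = (y2 - y1) / (x2 - x1).
S = (412.2 - 75.2) / (97.2 - 25.2)
S = 337.0 / 72.0
S = 4.6806 mV/unit

4.6806 mV/unit


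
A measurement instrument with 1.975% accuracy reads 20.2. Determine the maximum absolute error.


Absolute error = (accuracy% / 100) * reading.
Error = (1.975 / 100) * 20.2
Error = 0.01975 * 20.2
Error = 0.3989

0.3989


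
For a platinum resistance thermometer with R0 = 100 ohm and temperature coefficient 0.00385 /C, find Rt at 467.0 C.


The RTD equation: Rt = R0 * (1 + alpha * T).
Rt = 100 * (1 + 0.00385 * 467.0)
Rt = 100 * (1 + 1.79795)
Rt = 100 * 2.79795
Rt = 279.795 ohm

279.795 ohm


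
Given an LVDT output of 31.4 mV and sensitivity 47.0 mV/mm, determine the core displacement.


Displacement = Vout / sensitivity.
d = 31.4 / 47.0
d = 0.668 mm

0.668 mm


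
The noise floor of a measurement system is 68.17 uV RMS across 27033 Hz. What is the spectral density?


Noise spectral density = Vrms / sqrt(BW).
NSD = 68.17 / sqrt(27033)
NSD = 68.17 / 164.4172
NSD = 0.4146 uV/sqrt(Hz)

0.4146 uV/sqrt(Hz)


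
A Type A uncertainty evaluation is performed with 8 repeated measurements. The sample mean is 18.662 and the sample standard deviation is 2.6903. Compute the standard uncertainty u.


The standard uncertainty for Type A evaluation is u = s / sqrt(n).
u = 2.6903 / sqrt(8)
u = 2.6903 / 2.8284
u = 0.9512

0.9512


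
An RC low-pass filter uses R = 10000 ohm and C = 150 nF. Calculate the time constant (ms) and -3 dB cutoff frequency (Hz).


Time constant: tau = R * C.
tau = 10000 * 1.50e-07 = 0.0015 s
tau = 1.5 ms
Cutoff frequency: fc = 1 / (2*pi*R*C).
fc = 1 / (2*pi*0.0015) = 106.1 Hz

tau = 1.5 ms, fc = 106.1 Hz


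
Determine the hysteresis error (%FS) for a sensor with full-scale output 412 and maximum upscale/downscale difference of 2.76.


Hysteresis = (max difference / full scale) * 100%.
H = (2.76 / 412) * 100
H = 0.67 %FS

0.67 %FS


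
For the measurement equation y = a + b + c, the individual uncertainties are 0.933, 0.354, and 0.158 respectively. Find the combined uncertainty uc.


For a sum of independent quantities, uc = sqrt(u1^2 + u2^2 + u3^2).
uc = sqrt(0.933^2 + 0.354^2 + 0.158^2)
uc = sqrt(0.870489 + 0.125316 + 0.024964)
uc = 1.0103

1.0103


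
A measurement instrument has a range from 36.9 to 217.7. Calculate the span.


Span = upper range - lower range.
Span = 217.7 - (36.9)
Span = 180.8

180.8


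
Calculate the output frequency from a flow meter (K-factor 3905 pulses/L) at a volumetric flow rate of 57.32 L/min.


Frequency = K * Q / 60 (converting L/min to L/s).
f = 3905 * 57.32 / 60
f = 223834.6 / 60
f = 3730.58 Hz

3730.58 Hz


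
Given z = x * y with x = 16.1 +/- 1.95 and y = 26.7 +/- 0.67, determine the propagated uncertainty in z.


For a product z = x*y, the relative uncertainty is:
uz/z = sqrt((ux/x)^2 + (uy/y)^2)
Relative uncertainties: ux/x = 1.95/16.1 = 0.121118
uy/y = 0.67/26.7 = 0.025094
z = 16.1 * 26.7 = 429.9
uz = 429.9 * sqrt(0.121118^2 + 0.025094^2) = 53.171

53.171


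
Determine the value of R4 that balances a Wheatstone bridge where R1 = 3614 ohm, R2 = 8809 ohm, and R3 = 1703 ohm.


At balance: R1*R4 = R2*R3, so R4 = R2*R3/R1.
R4 = 8809 * 1703 / 3614
R4 = 15001727 / 3614
R4 = 4151.0 ohm

4151.0 ohm


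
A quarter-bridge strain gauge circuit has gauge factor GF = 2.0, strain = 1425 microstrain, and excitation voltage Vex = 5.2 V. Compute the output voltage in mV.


Quarter bridge output: Vout = (GF * epsilon * Vex) / 4.
Vout = (2.0 * 1425e-6 * 5.2) / 4
Vout = 0.01482 / 4 V
Vout = 0.003705 V = 3.705 mV

3.705 mV


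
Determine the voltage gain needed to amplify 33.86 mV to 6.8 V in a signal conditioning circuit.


Gain = Vout / Vin (converting to same units).
G = 6.8 V / 33.86 mV
G = 6800.0 mV / 33.86 mV
G = 200.83

200.83


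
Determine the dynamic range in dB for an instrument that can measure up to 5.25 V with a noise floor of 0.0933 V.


Dynamic range = 20 * log10(Vmax / Vnoise).
DR = 20 * log10(5.25 / 0.0933)
DR = 20 * log10(56.27)
DR = 35.01 dB

35.01 dB


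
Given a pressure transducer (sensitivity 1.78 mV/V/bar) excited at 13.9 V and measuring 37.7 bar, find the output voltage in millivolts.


Output = sensitivity * Vex * P.
Vout = 1.78 * 13.9 * 37.7
Vout = 24.742 * 37.7
Vout = 932.77 mV

932.77 mV


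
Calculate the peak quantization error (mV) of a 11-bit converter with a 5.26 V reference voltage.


The maximum quantization error is +/- LSB/2.
LSB = Vref / 2^n = 5.26 / 2048 = 0.00256836 V
Max error = LSB / 2 = 0.00256836 / 2 = 0.00128418 V
Max error = 1.2842 mV

1.2842 mV


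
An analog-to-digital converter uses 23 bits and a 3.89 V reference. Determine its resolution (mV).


The resolution (LSB) of an ADC is Vref / 2^n.
LSB = 3.89 / 2^23
LSB = 3.89 / 8388608
LSB = 4.6e-07 V = 0.00046372 mV

0.00046372 mV


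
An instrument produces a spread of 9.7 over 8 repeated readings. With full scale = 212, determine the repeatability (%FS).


Repeatability = (spread / full scale) * 100%.
R = (9.7 / 212) * 100
R = 4.575 %FS

4.575 %FS


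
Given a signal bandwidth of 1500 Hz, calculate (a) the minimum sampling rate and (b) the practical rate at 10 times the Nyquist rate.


By Nyquist theorem, fs_min = 2 * fmax.
fs_min = 2 * 1500 = 3000 Hz
Practical rate = 10 * fs_min = 10 * 3000 = 30000 Hz

fs_min = 3000 Hz, fs_practical = 30000 Hz


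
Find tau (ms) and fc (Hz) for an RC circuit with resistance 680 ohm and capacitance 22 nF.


Time constant: tau = R * C.
tau = 680 * 2.20e-08 = 1.496e-05 s
tau = 0.015 ms
Cutoff frequency: fc = 1 / (2*pi*R*C).
fc = 1 / (2*pi*1.496e-05) = 10638.7 Hz

tau = 0.015 ms, fc = 10638.7 Hz
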